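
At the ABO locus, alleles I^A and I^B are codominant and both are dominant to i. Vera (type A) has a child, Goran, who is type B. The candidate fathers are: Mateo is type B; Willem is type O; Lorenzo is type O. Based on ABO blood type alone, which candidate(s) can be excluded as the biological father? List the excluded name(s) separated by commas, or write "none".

A candidate is excluded only if no genotype consistent with his phenotype could produce a type B child with a type A mother.
Willem (type O): no genotype consistent with that phenotype can produce a type-B child with a type-A mother.
Lorenzo (type O): no genotype consistent with that phenotype can produce a type-B child with a type-A mother.

Willem, Lorenzo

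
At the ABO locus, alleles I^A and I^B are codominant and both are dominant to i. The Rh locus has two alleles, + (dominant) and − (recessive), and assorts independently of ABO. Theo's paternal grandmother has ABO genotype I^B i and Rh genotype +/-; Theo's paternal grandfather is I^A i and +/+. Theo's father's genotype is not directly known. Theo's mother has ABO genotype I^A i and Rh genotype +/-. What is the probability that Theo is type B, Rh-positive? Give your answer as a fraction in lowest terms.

7/64

Theo's father's ABO genotype from I^B i × I^A i: 1/4 I^A I^B, 1/4 I^A i, 1/4 I^B i, 1/4 i i.
Crossing each possibility with the mother I^A i and summing P(type B): 1/4·1/4 + 1/4·0 + 1/4·1/4 + 1/4·0 = 1/8.
Similarly for Rh via the father's Rh distribution: P(Rh+) = 7/8.
Independent loci: 1/8 × 7/8 = 7/64.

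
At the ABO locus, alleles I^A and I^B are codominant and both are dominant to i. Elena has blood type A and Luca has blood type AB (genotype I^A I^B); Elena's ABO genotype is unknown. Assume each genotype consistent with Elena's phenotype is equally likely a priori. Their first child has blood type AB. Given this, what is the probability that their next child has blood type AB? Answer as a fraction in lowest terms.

Possible genotypes: Elena ∈ {I^A I^A, I^A i}; Luca ∈ {I^A I^B}.
Weight each parental genotype pair by prior × P(type-AB child):
  I^A I^A × I^A I^B: posterior weight 2/3; P(next child type AB) = 1/2.
  I^A i × I^A I^B: posterior weight 1/3; P(next child type AB) = 1/4.
Weighted sum = 5/12.

5/12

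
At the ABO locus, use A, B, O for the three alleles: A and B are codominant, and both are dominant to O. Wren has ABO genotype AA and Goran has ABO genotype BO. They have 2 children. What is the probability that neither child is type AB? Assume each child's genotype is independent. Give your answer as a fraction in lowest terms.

1/4

ABO cross AA × BO → 1/2 A, 1/2 AB.
So P(type AB) = 1/2 per child.
P(not type AB) = 1/2 for one child; (1/2)^2 = 1/4.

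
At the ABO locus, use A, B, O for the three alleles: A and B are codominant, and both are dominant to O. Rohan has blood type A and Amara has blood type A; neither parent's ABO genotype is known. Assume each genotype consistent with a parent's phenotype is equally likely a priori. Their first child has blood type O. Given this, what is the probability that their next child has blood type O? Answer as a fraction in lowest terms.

1/4

Possible genotypes: Rohan ∈ {AA, AO}; Amara ∈ {AA, AO}.
Weight each parental genotype pair by prior × P(type-O child):
  AO × AO: posterior weight 1; P(next child type O) = 1/4.
Weighted sum = 1/4.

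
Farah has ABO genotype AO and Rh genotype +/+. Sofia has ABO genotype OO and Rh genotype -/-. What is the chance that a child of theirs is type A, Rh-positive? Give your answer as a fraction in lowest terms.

1/2

ABO cross AO × OO → offspring phenotypes: 1/2 O, 1/2 A.
Rh cross +/+ × -/- → 1 Rh+.
Independent loci: P(type A, Rh-positive) = 1/2 × 1 = 1/2.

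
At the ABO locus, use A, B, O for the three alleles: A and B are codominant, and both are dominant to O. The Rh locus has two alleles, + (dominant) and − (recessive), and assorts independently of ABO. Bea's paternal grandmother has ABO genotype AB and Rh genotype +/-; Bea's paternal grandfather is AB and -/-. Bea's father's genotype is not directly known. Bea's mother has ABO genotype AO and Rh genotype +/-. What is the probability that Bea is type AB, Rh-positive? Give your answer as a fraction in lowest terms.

Bea's father's ABO genotype from AB × AB: 1/4 AA, 1/2 AB, 1/4 BB.
Crossing each possibility with the mother AO and summing P(type AB): 1/4·0 + 1/2·1/4 + 1/4·1/2 = 1/4.
Similarly for Rh via the father's Rh distribution: P(Rh+) = 5/8.
Independent loci: 1/4 × 5/8 = 5/32.

5/32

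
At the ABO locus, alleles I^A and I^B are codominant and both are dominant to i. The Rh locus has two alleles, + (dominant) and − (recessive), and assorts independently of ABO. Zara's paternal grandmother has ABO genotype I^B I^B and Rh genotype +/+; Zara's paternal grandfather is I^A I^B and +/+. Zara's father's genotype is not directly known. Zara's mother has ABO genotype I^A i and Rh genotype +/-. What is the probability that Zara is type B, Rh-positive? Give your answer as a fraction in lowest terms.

3/8

Zara's father's ABO genotype from I^B I^B × I^A I^B: 1/2 I^A I^B, 1/2 I^B I^B.
Crossing each possibility with the mother I^A i and summing P(type B): 1/2·1/4 + 1/2·1/2 = 3/8.
Similarly for Rh via the father's Rh distribution: P(Rh+) = 1.
Independent loci: 3/8 × 1 = 3/8.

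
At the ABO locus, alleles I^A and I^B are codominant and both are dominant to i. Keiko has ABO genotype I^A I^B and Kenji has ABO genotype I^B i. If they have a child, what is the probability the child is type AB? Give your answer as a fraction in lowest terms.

ABO cross I^A I^B × I^B i → offspring phenotypes: 1/4 A, 1/2 B, 1/4 AB.
So P(type AB) = 1/4.

1/4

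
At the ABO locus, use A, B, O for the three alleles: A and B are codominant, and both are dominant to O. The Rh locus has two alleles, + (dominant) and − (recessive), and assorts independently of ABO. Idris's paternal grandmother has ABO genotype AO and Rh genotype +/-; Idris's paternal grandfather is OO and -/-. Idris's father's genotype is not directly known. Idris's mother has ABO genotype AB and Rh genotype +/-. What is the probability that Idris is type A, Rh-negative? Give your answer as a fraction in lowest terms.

Idris's father's ABO genotype from AO × OO: 1/2 AO, 1/2 OO.
Crossing each possibility with the mother AB and summing P(type A): 1/2·1/2 + 1/2·1/2 = 1/2.
Similarly for Rh via the father's Rh distribution: P(Rh-) = 3/8.
Independent loci: 1/2 × 3/8 = 3/16.

3/16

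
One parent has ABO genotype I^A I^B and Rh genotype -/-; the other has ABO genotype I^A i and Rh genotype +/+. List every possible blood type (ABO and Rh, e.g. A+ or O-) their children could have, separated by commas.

Gametes from I^A I^B × I^A i give offspring ABO genotypes I^A I^A, I^A I^B, I^A i, I^B i, i.e. phenotypes A, B, AB.
Rh cross -/- × +/+ → phenotypes Rh+.
Combining independently: A+, B+, AB+.

A+, B+, AB+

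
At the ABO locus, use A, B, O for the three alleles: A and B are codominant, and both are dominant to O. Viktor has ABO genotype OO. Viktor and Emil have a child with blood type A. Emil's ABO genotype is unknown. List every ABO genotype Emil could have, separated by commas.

For each candidate genotype of Emil, check whether crossing it with OO can produce every observed child phenotype.
  AA → possible child types {A} ✓
  AB → possible child types {A, B} ✓
  AO → possible child types {O, A} ✓
  BB → possible child types {B} ✗
  BO → possible child types {O, B} ✗
  OO → possible child types {O} ✗

AA, AB, AO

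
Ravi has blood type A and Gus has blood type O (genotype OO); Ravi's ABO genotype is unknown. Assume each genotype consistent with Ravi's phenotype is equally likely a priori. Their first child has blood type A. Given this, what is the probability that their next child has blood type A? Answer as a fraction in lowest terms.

Possible genotypes: Ravi ∈ {AA, AO}; Gus ∈ {OO}.
Weight each parental genotype pair by prior × P(type-A child):
  AA × OO: posterior weight 2/3; P(next child type A) = 1.
  AO × OO: posterior weight 1/3; P(next child type A) = 1/2.
Weighted sum = 5/6.

5/6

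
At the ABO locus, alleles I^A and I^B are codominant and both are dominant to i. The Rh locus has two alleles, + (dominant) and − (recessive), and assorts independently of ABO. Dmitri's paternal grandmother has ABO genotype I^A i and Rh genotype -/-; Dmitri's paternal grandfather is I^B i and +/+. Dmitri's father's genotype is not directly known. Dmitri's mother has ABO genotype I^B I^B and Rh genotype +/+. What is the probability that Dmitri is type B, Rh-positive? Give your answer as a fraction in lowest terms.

3/4

Dmitri's father's ABO genotype from I^A i × I^B i: 1/4 I^A I^B, 1/4 I^A i, 1/4 I^B i, 1/4 i i.
Crossing each possibility with the mother I^B I^B and summing P(type B): 1/4·1/2 + 1/4·1/2 + 1/4·1 + 1/4·1 = 3/4.
Similarly for Rh via the father's Rh distribution: P(Rh+) = 1.
Independent loci: 3/4 × 1 = 3/4.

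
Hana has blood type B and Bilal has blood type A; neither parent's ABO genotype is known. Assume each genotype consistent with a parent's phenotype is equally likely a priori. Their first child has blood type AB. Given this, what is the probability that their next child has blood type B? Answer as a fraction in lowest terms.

Possible genotypes: Hana ∈ {BB, BO}; Bilal ∈ {AA, AO}.
Weight each parental genotype pair by prior × P(type-AB child):
  BB × AA: posterior weight 4/9; P(next child type B) = 0.
  BB × AO: posterior weight 2/9; P(next child type B) = 1/2.
  BO × AA: posterior weight 2/9; P(next child type B) = 0.
  BO × AO: posterior weight 1/9; P(next child type B) = 1/4.
Weighted sum = 5/36.

5/36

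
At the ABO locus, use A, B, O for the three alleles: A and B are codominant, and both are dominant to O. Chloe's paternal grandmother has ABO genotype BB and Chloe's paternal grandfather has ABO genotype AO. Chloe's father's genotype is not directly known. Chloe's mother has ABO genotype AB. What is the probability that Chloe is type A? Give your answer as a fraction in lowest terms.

1/4

Chloe's father's ABO genotype from BB × AO: 1/2 AB, 1/2 BO.
Crossing each possibility with the mother AB and summing P(type A): 1/2·1/4 + 1/2·1/4 = 1/4.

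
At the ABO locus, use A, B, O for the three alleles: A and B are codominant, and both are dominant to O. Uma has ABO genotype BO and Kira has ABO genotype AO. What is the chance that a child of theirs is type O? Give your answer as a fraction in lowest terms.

1/4

ABO cross BO × AO → offspring phenotypes: 1/4 O, 1/4 A, 1/4 B, 1/4 AB.
So P(type O) = 1/4.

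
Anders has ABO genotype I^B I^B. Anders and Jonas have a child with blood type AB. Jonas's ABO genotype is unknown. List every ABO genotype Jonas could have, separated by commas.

I^A I^A, I^A I^B, I^A i

For each candidate genotype of Jonas, check whether crossing it with I^B I^B can produce every observed child phenotype.
  I^A I^A → possible child types {AB} ✓
  I^A I^B → possible child types {B, AB} ✓
  I^A i → possible child types {B, AB} ✓
  I^B I^B → possible child types {B} ✗
  I^B i → possible child types {B} ✗
  i i → possible child types {B} ✗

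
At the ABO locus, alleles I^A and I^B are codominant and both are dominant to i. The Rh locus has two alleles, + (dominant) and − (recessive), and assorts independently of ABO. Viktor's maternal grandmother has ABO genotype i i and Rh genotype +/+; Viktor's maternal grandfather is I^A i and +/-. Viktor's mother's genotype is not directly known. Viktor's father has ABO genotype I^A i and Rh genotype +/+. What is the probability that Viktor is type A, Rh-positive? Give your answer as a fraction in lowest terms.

5/8

Viktor's mother's ABO genotype from i i × I^A i: 1/2 I^A i, 1/2 i i.
Crossing each possibility with the father I^A i and summing P(type A): 1/2·3/4 + 1/2·1/2 = 5/8.
Similarly for Rh via the mother's Rh distribution: P(Rh+) = 1.
Independent loci: 5/8 × 1 = 5/8.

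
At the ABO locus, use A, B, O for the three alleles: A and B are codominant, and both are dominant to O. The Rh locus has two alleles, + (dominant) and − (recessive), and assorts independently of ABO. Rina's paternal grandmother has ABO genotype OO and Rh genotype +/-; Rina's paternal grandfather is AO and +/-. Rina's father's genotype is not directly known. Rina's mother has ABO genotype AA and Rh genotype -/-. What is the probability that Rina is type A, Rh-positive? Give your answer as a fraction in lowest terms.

Rina's father's ABO genotype from OO × AO: 1/2 AO, 1/2 OO.
Crossing each possibility with the mother AA and summing P(type A): 1/2·1 + 1/2·1 = 1.
Similarly for Rh via the father's Rh distribution: P(Rh+) = 1/2.
Independent loci: 1 × 1/2 = 1/2.

1/2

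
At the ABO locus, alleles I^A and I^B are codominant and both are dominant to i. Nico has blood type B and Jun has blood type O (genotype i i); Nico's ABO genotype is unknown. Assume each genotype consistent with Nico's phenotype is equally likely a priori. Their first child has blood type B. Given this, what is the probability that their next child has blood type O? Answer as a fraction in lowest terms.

1/6

Possible genotypes: Nico ∈ {I^B I^B, I^B i}; Jun ∈ {i i}.
Weight each parental genotype pair by prior × P(type-B child):
  I^B I^B × i i: posterior weight 2/3; P(next child type O) = 0.
  I^B i × i i: posterior weight 1/3; P(next child type O) = 1/2.
Weighted sum = 1/6.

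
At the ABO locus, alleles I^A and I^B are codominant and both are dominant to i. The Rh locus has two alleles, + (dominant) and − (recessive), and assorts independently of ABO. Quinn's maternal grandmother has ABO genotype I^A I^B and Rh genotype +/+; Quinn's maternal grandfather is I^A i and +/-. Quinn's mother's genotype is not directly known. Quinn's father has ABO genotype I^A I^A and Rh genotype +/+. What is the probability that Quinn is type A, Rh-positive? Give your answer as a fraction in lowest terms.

3/4

Quinn's mother's ABO genotype from I^A I^B × I^A i: 1/4 I^A I^A, 1/4 I^A I^B, 1/4 I^A i, 1/4 I^B i.
Crossing each possibility with the father I^A I^A and summing P(type A): 1/4·1 + 1/4·1/2 + 1/4·1 + 1/4·1/2 = 3/4.
Similarly for Rh via the mother's Rh distribution: P(Rh+) = 1.
Independent loci: 3/4 × 1 = 3/4.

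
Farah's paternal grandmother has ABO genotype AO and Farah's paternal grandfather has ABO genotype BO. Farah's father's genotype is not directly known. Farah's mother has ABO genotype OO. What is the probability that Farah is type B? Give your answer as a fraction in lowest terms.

Farah's father's ABO genotype from AO × BO: 1/4 AB, 1/4 AO, 1/4 BO, 1/4 OO.
Crossing each possibility with the mother OO and summing P(type B): 1/4·1/2 + 1/4·0 + 1/4·1/2 + 1/4·0 = 1/4.

1/4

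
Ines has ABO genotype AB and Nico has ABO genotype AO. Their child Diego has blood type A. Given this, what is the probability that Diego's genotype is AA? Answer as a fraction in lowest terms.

1/2

Cross AB × AO → 1/4 AA, 1/4 AB, 1/4 AO, 1/4 BO.
Type-A genotypes among offspring: AA (1/4), AO (1/4); total 1/2.
P(AA | type A) = (1/4) / (1/2) = 1/2.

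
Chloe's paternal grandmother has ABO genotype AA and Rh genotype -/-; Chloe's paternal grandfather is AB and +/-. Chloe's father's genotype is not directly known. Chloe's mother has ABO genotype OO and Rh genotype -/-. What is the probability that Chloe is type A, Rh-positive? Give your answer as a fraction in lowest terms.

3/16

Chloe's father's ABO genotype from AA × AB: 1/2 AA, 1/2 AB.
Crossing each possibility with the mother OO and summing P(type A): 1/2·1 + 1/2·1/2 = 3/4.
Similarly for Rh via the father's Rh distribution: P(Rh+) = 1/4.
Independent loci: 3/4 × 1/4 = 3/16.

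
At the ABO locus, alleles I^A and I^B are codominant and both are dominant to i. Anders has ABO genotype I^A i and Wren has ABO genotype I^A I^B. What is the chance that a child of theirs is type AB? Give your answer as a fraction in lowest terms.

1/4

ABO cross I^A i × I^A I^B → offspring phenotypes: 1/2 A, 1/4 B, 1/4 AB.
So P(type AB) = 1/4.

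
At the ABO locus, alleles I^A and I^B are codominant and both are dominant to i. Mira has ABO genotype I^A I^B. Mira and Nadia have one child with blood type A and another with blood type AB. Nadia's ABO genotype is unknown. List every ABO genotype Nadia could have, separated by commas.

For each candidate genotype of Nadia, check whether crossing it with I^A I^B can produce every observed child phenotype.
  I^A I^A → possible child types {A, AB} ✓
  I^A I^B → possible child types {A, B, AB} ✓
  I^A i → possible child types {A, B, AB} ✓
  I^B I^B → possible child types {B, AB} ✗
  I^B i → possible child types {A, B, AB} ✓
  i i → possible child types {A, B} ✗

I^A I^A, I^A I^B, I^A i, I^B i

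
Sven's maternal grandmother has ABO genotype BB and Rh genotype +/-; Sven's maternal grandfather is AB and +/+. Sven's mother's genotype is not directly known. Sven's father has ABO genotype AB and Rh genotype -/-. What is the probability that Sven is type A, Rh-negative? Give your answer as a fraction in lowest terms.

1/32

Sven's mother's ABO genotype from BB × AB: 1/2 AB, 1/2 BB.
Crossing each possibility with the father AB and summing P(type A): 1/2·1/4 + 1/2·0 = 1/8.
Similarly for Rh via the mother's Rh distribution: P(Rh-) = 1/4.
Independent loci: 1/8 × 1/4 = 1/32.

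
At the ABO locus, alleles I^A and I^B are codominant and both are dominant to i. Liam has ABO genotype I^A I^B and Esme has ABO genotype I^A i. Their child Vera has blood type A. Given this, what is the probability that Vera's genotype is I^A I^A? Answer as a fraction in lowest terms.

Cross I^A I^B × I^A i → 1/4 I^A I^A, 1/4 I^A I^B, 1/4 I^A i, 1/4 I^B i.
Type-A genotypes among offspring: I^A I^A (1/4), I^A i (1/4); total 1/2.
P(I^A I^A | type A) = (1/4) / (1/2) = 1/2.

1/2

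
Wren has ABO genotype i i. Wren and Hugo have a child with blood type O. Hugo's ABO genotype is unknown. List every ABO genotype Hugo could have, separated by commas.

I^A i, I^B i, i i

For each candidate genotype of Hugo, check whether crossing it with i i can produce every observed child phenotype.
  I^A I^A → possible child types {A} ✗
  I^A I^B → possible child types {A, B} ✗
  I^A i → possible child types {O, A} ✓
  I^B I^B → possible child types {B} ✗
  I^B i → possible child types {O, B} ✓
  i i → possible child types {O} ✓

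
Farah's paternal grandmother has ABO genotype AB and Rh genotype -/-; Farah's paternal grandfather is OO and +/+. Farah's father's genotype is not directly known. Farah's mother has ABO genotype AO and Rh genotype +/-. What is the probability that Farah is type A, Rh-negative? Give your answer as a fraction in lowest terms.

Farah's father's ABO genotype from AB × OO: 1/2 AO, 1/2 BO.
Crossing each possibility with the mother AO and summing P(type A): 1/2·3/4 + 1/2·1/4 = 1/2.
Similarly for Rh via the father's Rh distribution: P(Rh-) = 1/4.
Independent loci: 1/2 × 1/4 = 1/8.

1/8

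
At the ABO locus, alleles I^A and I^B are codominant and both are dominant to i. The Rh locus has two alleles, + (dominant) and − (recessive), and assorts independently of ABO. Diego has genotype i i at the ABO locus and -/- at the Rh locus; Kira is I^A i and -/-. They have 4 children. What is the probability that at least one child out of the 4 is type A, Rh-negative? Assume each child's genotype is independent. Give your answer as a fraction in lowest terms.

ABO cross i i × I^A i → 1/2 O, 1/2 A.
Rh cross -/- × -/- → 1 Rh-; so P(type A, Rh-negative) = 1/2 × 1 = 1/2 per child.
P(none) = (1/2)^4 = 1/16; P(at least one) = 1 − 1/16 = 15/16.

15/16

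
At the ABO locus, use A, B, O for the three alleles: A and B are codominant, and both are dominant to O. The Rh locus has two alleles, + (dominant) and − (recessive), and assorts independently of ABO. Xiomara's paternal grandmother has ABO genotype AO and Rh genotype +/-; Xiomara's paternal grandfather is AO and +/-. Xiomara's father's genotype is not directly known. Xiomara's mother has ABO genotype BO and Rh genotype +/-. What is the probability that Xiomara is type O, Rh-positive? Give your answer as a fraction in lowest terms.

3/16

Xiomara's father's ABO genotype from AO × AO: 1/4 AA, 1/2 AO, 1/4 OO.
Crossing each possibility with the mother BO and summing P(type O): 1/4·0 + 1/2·1/4 + 1/4·1/2 = 1/4.
Similarly for Rh via the father's Rh distribution: P(Rh+) = 3/4.
Independent loci: 1/4 × 3/4 = 3/16.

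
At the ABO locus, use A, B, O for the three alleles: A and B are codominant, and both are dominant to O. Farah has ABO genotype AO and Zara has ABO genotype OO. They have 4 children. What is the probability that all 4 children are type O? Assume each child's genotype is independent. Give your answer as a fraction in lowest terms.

ABO cross AO × OO → 1/2 O, 1/2 A.
So P(type O) = 1/2 per child.
All 4 independent: (1/2)^4 = 1/16.

1/16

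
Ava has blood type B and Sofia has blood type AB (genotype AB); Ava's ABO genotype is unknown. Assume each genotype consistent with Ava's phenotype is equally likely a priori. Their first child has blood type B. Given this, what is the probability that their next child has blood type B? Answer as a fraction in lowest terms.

Possible genotypes: Ava ∈ {BB, BO}; Sofia ∈ {AB}.
Weight each parental genotype pair by prior × P(type-B child):
  BB × AB: posterior weight 1/2; P(next child type B) = 1/2.
  BO × AB: posterior weight 1/2; P(next child type B) = 1/2.
Weighted sum = 1/2.

1/2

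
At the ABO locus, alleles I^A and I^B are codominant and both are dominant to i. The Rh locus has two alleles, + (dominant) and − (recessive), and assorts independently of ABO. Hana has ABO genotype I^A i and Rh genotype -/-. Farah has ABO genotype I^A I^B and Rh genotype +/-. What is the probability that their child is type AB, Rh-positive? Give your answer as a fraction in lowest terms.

1/8

ABO cross I^A i × I^A I^B → offspring phenotypes: 1/2 A, 1/4 B, 1/4 AB.
Rh cross -/- × +/- → 1/2 Rh+, 1/2 Rh-.
Independent loci: P(type AB, Rh-positive) = 1/4 × 1/2 = 1/8.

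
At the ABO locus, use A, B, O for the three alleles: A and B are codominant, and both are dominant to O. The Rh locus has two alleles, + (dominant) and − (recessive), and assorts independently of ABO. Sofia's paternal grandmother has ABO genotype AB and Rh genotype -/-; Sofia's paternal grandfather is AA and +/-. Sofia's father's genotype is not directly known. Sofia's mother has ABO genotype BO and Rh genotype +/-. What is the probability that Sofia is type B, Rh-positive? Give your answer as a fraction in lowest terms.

Sofia's father's ABO genotype from AB × AA: 1/2 AA, 1/2 AB.
Crossing each possibility with the mother BO and summing P(type B): 1/2·0 + 1/2·1/2 = 1/4.
Similarly for Rh via the father's Rh distribution: P(Rh+) = 5/8.
Independent loci: 1/4 × 5/8 = 5/32.

5/32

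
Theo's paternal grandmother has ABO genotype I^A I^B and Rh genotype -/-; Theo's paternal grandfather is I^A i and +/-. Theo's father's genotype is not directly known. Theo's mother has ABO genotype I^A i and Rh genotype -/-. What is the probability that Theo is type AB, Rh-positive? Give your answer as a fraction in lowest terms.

1/32

Theo's father's ABO genotype from I^A I^B × I^A i: 1/4 I^A I^A, 1/4 I^A I^B, 1/4 I^A i, 1/4 I^B i.
Crossing each possibility with the mother I^A i and summing P(type AB): 1/4·0 + 1/4·1/4 + 1/4·0 + 1/4·1/4 = 1/8.
Similarly for Rh via the father's Rh distribution: P(Rh+) = 1/4.
Independent loci: 1/8 × 1/4 = 1/32.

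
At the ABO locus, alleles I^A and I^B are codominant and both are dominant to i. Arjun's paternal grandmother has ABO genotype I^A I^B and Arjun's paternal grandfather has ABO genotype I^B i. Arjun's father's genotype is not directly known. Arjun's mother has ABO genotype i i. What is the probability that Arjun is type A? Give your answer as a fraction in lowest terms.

1/4

Arjun's father's ABO genotype from I^A I^B × I^B i: 1/4 I^A I^B, 1/4 I^A i, 1/4 I^B I^B, 1/4 I^B i.
Crossing each possibility with the mother i i and summing P(type A): 1/4·1/2 + 1/4·1/2 + 1/4·0 + 1/4·0 = 1/4.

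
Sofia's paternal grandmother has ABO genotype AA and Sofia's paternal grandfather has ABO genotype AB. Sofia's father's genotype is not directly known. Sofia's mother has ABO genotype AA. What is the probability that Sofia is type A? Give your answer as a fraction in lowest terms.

Sofia's father's ABO genotype from AA × AB: 1/2 AA, 1/2 AB.
Crossing each possibility with the mother AA and summing P(type A): 1/2·1 + 1/2·1/2 = 3/4.

3/4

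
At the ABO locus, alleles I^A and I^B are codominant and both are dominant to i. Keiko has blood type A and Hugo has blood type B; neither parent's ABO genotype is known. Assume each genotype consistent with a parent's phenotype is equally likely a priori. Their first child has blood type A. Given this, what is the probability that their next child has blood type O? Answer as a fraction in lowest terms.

1/12

Possible genotypes: Keiko ∈ {I^A I^A, I^A i}; Hugo ∈ {I^B I^B, I^B i}.
Weight each parental genotype pair by prior × P(type-A child):
  I^A I^A × I^B i: posterior weight 2/3; P(next child type O) = 0.
  I^A i × I^B i: posterior weight 1/3; P(next child type O) = 1/4.
Weighted sum = 1/12.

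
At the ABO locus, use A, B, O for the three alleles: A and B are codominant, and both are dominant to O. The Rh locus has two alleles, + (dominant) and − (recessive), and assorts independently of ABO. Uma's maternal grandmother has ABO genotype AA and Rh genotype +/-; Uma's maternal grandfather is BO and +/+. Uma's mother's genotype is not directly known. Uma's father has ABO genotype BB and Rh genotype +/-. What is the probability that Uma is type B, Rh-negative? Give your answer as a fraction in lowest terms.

Uma's mother's ABO genotype from AA × BO: 1/2 AB, 1/2 AO.
Crossing each possibility with the father BB and summing P(type B): 1/2·1/2 + 1/2·1/2 = 1/2.
Similarly for Rh via the mother's Rh distribution: P(Rh-) = 1/8.
Independent loci: 1/2 × 1/8 = 1/16.

1/16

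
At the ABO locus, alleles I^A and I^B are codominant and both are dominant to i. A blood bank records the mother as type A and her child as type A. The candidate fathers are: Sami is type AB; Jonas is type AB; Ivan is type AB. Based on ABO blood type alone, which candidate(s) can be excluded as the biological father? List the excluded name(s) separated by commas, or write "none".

A candidate is excluded only if no genotype consistent with his phenotype could produce a type A child with a type A mother.
Every candidate has at least one consistent genotype combination, so none can be excluded.

none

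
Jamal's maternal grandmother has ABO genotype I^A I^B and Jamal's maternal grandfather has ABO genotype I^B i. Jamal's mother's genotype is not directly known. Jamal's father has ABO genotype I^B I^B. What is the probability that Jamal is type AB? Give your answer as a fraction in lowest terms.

1/4

Jamal's mother's ABO genotype from I^A I^B × I^B i: 1/4 I^A I^B, 1/4 I^A i, 1/4 I^B I^B, 1/4 I^B i.
Crossing each possibility with the father I^B I^B and summing P(type AB): 1/4·1/2 + 1/4·1/2 + 1/4·0 + 1/4·0 = 1/4.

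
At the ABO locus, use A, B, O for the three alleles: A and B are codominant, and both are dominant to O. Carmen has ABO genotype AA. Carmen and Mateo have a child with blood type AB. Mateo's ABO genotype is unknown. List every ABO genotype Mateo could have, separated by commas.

AB, BB, BO

For each candidate genotype of Mateo, check whether crossing it with AA can produce every observed child phenotype.
  AA → possible child types {A} ✗
  AB → possible child types {A, AB} ✓
  AO → possible child types {A} ✗
  BB → possible child types {AB} ✓
  BO → possible child types {A, AB} ✓
  OO → possible child types {A} ✗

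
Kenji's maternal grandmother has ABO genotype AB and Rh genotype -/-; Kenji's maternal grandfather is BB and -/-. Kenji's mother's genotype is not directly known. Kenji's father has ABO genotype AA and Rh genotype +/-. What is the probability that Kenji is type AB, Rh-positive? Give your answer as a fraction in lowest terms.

3/8

Kenji's mother's ABO genotype from AB × BB: 1/2 AB, 1/2 BB.
Crossing each possibility with the father AA and summing P(type AB): 1/2·1/2 + 1/2·1 = 3/4.
Similarly for Rh via the mother's Rh distribution: P(Rh+) = 1/2.
Independent loci: 3/4 × 1/2 = 3/8.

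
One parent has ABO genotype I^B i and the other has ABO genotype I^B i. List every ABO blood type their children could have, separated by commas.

Gametes from I^B i × I^B i give offspring ABO genotypes I^B I^B, I^B i, i i, i.e. phenotypes O, B.

O, B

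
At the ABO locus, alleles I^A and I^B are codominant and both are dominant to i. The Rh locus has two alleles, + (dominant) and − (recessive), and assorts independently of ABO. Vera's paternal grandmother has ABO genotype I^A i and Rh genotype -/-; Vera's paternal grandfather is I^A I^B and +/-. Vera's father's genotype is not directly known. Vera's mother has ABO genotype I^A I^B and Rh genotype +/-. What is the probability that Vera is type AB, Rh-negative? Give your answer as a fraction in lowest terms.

9/64

Vera's father's ABO genotype from I^A i × I^A I^B: 1/4 I^A I^A, 1/4 I^A I^B, 1/4 I^A i, 1/4 I^B i.
Crossing each possibility with the mother I^A I^B and summing P(type AB): 1/4·1/2 + 1/4·1/2 + 1/4·1/4 + 1/4·1/4 = 3/8.
Similarly for Rh via the father's Rh distribution: P(Rh-) = 3/8.
Independent loci: 3/8 × 3/8 = 9/64.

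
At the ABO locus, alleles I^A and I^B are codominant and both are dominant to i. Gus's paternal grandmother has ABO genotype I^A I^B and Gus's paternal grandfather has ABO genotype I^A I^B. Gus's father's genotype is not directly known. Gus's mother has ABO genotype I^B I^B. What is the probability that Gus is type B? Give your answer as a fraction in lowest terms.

1/2

Gus's father's ABO genotype from I^A I^B × I^A I^B: 1/4 I^A I^A, 1/2 I^A I^B, 1/4 I^B I^B.
Crossing each possibility with the mother I^B I^B and summing P(type B): 1/4·0 + 1/2·1/2 + 1/4·1 = 1/2.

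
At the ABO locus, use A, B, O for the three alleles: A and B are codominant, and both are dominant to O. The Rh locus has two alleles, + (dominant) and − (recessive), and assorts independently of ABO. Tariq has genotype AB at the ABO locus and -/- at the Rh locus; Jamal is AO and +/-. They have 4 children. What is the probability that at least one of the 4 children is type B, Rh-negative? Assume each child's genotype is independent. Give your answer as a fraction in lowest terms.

1695/4096

ABO cross AB × AO → 1/2 A, 1/4 B, 1/4 AB.
Rh cross -/- × +/- → 1/2 Rh+, 1/2 Rh-; so P(type B, Rh-negative) = 1/4 × 1/2 = 1/8 per child.
P(none) = (7/8)^4 = 2401/4096; P(at least one) = 1 − 2401/4096 = 1695/4096.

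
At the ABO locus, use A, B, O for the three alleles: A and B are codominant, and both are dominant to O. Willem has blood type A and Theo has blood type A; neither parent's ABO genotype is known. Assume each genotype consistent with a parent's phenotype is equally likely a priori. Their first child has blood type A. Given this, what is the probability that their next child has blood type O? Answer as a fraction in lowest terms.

1/20

Possible genotypes: Willem ∈ {AA, AO}; Theo ∈ {AA, AO}.
Weight each parental genotype pair by prior × P(type-A child):
  AA × AA: posterior weight 4/15; P(next child type O) = 0.
  AA × AO: posterior weight 4/15; P(next child type O) = 0.
  AO × AA: posterior weight 4/15; P(next child type O) = 0.
  AO × AO: posterior weight 1/5; P(next child type O) = 1/4.
Weighted sum = 1/20.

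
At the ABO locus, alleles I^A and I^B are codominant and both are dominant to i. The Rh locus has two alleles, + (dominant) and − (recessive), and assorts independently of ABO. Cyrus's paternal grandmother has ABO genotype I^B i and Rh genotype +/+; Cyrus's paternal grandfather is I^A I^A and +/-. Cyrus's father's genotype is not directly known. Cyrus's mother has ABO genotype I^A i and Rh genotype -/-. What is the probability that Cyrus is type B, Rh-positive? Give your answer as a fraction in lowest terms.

Cyrus's father's ABO genotype from I^B i × I^A I^A: 1/2 I^A I^B, 1/2 I^A i.
Crossing each possibility with the mother I^A i and summing P(type B): 1/2·1/4 + 1/2·0 = 1/8.
Similarly for Rh via the father's Rh distribution: P(Rh+) = 3/4.
Independent loci: 1/8 × 3/4 = 3/32.

3/32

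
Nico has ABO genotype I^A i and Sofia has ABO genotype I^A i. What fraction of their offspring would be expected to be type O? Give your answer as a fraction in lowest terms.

1/4

ABO cross I^A i × I^A i → offspring phenotypes: 1/4 O, 3/4 A.
So P(type O) = 1/4.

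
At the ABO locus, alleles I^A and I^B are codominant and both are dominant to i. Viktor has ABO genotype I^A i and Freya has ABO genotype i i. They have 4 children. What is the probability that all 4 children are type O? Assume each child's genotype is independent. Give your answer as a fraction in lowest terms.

1/16

ABO cross I^A i × i i → 1/2 O, 1/2 A.
So P(type O) = 1/2 per child.
All 4 independent: (1/2)^4 = 1/16.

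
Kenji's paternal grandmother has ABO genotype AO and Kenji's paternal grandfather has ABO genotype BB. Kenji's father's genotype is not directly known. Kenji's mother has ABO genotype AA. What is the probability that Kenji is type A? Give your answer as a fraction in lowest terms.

1/2

Kenji's father's ABO genotype from AO × BB: 1/2 AB, 1/2 BO.
Crossing each possibility with the mother AA and summing P(type A): 1/2·1/2 + 1/2·1/2 = 1/2.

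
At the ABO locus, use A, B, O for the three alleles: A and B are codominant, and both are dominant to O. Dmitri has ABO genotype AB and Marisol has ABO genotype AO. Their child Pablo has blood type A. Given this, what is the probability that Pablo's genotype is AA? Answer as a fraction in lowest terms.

Cross AB × AO → 1/4 AA, 1/4 AB, 1/4 AO, 1/4 BO.
Type-A genotypes among offspring: AA (1/4), AO (1/4); total 1/2.
P(AA | type A) = (1/4) / (1/2) = 1/2.

1/2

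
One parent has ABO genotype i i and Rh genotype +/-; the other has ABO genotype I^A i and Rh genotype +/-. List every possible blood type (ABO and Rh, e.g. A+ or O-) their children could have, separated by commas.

O+, O-, A+, A-

Gametes from i i × I^A i give offspring ABO genotypes I^A i, i i, i.e. phenotypes O, A.
Rh cross +/- × +/- → phenotypes Rh+, Rh-.
Combining independently: O+, O-, A+, A-.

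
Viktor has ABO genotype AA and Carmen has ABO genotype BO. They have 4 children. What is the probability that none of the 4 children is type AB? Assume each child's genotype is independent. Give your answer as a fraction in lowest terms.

ABO cross AA × BO → 1/2 A, 1/2 AB.
So P(type AB) = 1/2 per child.
P(not type AB) = 1/2 for one child; (1/2)^4 = 1/16.

1/16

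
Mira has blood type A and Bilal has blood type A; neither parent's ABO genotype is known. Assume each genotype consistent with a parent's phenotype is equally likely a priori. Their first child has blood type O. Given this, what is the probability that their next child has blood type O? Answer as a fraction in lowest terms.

1/4

Possible genotypes: Mira ∈ {I^A I^A, I^A i}; Bilal ∈ {I^A I^A, I^A i}.
Weight each parental genotype pair by prior × P(type-O child):
  I^A i × I^A i: posterior weight 1; P(next child type O) = 1/4.
Weighted sum = 1/4.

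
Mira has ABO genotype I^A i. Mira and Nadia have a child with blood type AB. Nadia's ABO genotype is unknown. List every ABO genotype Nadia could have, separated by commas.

I^A I^B, I^B I^B, I^B i

For each candidate genotype of Nadia, check whether crossing it with I^A i can produce every observed child phenotype.
  I^A I^A → possible child types {A} ✗
  I^A I^B → possible child types {A, B, AB} ✓
  I^A i → possible child types {O, A} ✗
  I^B I^B → possible child types {B, AB} ✓
  I^B i → possible child types {O, A, B, AB} ✓
  i i → possible child types {O, A} ✗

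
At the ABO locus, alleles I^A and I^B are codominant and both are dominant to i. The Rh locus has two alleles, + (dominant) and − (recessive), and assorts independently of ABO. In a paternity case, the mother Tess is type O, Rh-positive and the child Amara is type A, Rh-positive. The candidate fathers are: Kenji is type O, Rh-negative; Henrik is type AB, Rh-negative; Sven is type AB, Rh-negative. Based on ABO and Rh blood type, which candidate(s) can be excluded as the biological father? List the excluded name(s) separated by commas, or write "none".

Kenji

A candidate is excluded only if no genotype consistent with his phenotype could produce a type A, Rh-positive child with a type O, Rh-positive mother.
Kenji (type O, Rh-): no genotype consistent with that phenotype can produce a type-A Rh+ child with a type-O mother.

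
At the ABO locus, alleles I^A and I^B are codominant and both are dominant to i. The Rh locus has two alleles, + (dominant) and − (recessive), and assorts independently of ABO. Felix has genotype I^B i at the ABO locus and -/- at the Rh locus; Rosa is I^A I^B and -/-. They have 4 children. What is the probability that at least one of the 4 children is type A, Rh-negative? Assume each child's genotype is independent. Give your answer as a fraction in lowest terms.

175/256

ABO cross I^B i × I^A I^B → 1/4 A, 1/2 B, 1/4 AB.
Rh cross -/- × -/- → 1 Rh-; so P(type A, Rh-negative) = 1/4 × 1 = 1/4 per child.
P(none) = (3/4)^4 = 81/256; P(at least one) = 1 − 81/256 = 175/256.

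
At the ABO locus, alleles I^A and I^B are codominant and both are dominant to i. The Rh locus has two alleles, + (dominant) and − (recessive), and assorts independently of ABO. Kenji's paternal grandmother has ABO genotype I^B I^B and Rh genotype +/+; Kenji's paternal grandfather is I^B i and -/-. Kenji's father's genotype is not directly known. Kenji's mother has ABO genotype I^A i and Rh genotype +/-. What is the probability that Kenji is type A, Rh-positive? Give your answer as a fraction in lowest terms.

Kenji's father's ABO genotype from I^B I^B × I^B i: 1/2 I^B I^B, 1/2 I^B i.
Crossing each possibility with the mother I^A i and summing P(type A): 1/2·0 + 1/2·1/4 = 1/8.
Similarly for Rh via the father's Rh distribution: P(Rh+) = 3/4.
Independent loci: 1/8 × 3/4 = 3/32.

3/32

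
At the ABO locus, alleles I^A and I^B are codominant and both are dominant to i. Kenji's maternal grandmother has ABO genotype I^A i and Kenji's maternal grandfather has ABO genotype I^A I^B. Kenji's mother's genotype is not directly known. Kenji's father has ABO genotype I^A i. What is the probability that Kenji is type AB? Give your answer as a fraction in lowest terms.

1/8

Kenji's mother's ABO genotype from I^A i × I^A I^B: 1/4 I^A I^A, 1/4 I^A I^B, 1/4 I^A i, 1/4 I^B i.
Crossing each possibility with the father I^A i and summing P(type AB): 1/4·0 + 1/4·1/4 + 1/4·0 + 1/4·1/4 = 1/8.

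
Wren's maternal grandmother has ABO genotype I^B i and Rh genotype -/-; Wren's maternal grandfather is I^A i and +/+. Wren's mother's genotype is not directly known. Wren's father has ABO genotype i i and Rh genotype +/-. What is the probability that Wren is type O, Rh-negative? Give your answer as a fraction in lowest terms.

Wren's mother's ABO genotype from I^B i × I^A i: 1/4 I^A I^B, 1/4 I^A i, 1/4 I^B i, 1/4 i i.
Crossing each possibility with the father i i and summing P(type O): 1/4·0 + 1/4·1/2 + 1/4·1/2 + 1/4·1 = 1/2.
Similarly for Rh via the mother's Rh distribution: P(Rh-) = 1/4.
Independent loci: 1/2 × 1/4 = 1/8.

1/8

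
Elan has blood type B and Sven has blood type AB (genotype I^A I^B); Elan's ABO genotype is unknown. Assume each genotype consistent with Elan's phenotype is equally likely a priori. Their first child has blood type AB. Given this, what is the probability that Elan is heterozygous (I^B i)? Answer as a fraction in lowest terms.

1/3

Possible genotypes: Elan ∈ {I^B I^B, I^B i}; Sven ∈ {I^A I^B}.
Weight each parental genotype pair by prior × P(type-AB child):
  I^B I^B × I^A I^B: posterior weight 2/3.
  I^B i × I^A I^B: posterior weight 1/3.
Sum the posterior weight over pairs where Elan is I^B i: 1/3.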